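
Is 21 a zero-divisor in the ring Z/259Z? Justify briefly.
YES

gcd(21, 259) = 7 > 1, so 21 is not a unit in Z/259Z. In Z/nZ every nonzero non-unit is a zero-divisor: explicitly, take b = 259/gcd = 37 ≠ 0 (mod 259); then 21·37 = 777 = 3·259, i.e. 21·37 ≡ 0 (mod 259). So 21 is a zero-divisor.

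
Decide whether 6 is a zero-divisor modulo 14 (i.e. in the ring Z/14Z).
YES

gcd(6, 14) = 2 > 1, so 6 is not a unit in Z/14Z. In Z/nZ every nonzero non-unit is a zero-divisor: explicitly, take b = 14/gcd = 7 ≠ 0 (mod 14); then 6·7 = 42 = 3·14, i.e. 6·7 ≡ 0 (mod 14). So 6 is a zero-divisor.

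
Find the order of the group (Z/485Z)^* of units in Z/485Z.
(Z/485Z)^* consists of the classes a with gcd(a, 485) = 1, so its order is φ(485). φ is multiplicative, with φ(p^e) = p^e − p^(e−1). Factorise 485 = 5 · 97. Then
  φ(485) = (5 − 1) · (97 − 1) = 4 · 96 = 384.
Thus |(Z/485Z)^*| = 384.

Final answer: |(Z/485Z)^*| = 384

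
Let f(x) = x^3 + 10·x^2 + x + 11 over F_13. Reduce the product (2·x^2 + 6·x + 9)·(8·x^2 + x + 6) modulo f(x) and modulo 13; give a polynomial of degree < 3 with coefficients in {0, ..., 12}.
a · b ≡ 4·x^2 + 5·x + 3 (mod f(x))

Multiply as integer polynomials: a · b = 16·x^4 + 50·x^3 + 90·x^2 + 45·x + 54. Reducing coefficients mod 13: a · b ≡ 3·x^4 + 11·x^3 + 12·x^2 + 6·x + 2. Now divide by f(x) = x^3 + 10·x^2 + x + 11 in F_13[x], eliminating the leading term at each step:
  leading term 3·x^4: subtract (3·x)·f(x) = 3·x^4 + 4·x^3 + 3·x^2 + 7·x, leaving 7·x^3 + 9·x^2 + 12·x + 2 (coefficients mod 13)
  leading term 7·x^3: subtract (7)·f(x) = 7·x^3 + 5·x^2 + 7·x + 12, leaving 4·x^2 + 5·x + 3 (coefficients mod 13)
The degree is now < 3, so this is the remainder. Hence a · b ≡ 4·x^2 + 5·x + 3 in F_13[x]/(f).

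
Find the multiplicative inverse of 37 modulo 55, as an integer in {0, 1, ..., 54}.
Apply the extended Euclidean algorithm to (55, 37), tracking rows (r, s, t) with s·55 + t·37 = r. Each division r_prev = q·r_cur + r_new produces the new row as (previous row) − q·(current row):
  row A: (55, 1, 0)   [1·55 + 0·37 = 55]
  row B: (37, 0, 1)   [0·55 + 1·37 = 37]
  55 = 1·37 + 18   → row C = row A − 1·row B = (18, 1, −1)   [check: 1·55 − 1·37 = 18]
  37 = 2·18 + 1   → row D = row B − 2·row C = (1, −2, 3)   [check: −2·55 + 3·37 = 1]
  18 = 18·1 + 0   → remainder 0, stop. gcd = 1 (last nonzero row D).
The gcd is 1, so 37 is invertible mod 55. The last nonzero row gives −2·55 + 3·37 = 1, so t = 3. So 37^(−1) ≡ 3 (mod 55). Verify: 37 · 3 = 111 ≡ 1 (mod 55). ✓

Final answer: 37^(−1) ≡ 3 (mod 55)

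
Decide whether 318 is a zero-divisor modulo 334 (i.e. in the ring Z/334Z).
YES

gcd(318, 334) = 2 > 1, so 318 is not a unit in Z/334Z. In Z/nZ every nonzero non-unit is a zero-divisor: explicitly, take b = 334/gcd = 167 ≠ 0 (mod 334); then 318·167 = 53106 = 159·334, i.e. 318·167 ≡ 0 (mod 334). So 318 is a zero-divisor.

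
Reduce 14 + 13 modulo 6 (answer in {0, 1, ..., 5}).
3

Reduce the summands first: 14 ≡ 2, 13 ≡ 1 (mod 6), so 14 + 13 ≡ 2 + 1 (mod 6). 2 + 1 = 3; 3 = 0·6 + 3, so (14 + 13) mod 6 = 3.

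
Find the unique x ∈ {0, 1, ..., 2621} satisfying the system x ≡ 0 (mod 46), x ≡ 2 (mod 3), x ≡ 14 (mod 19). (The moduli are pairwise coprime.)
x ≡ 1610 (mod 2622); the representative in [0, 2622) is 1610

The moduli 46, 3, 19 are pairwise coprime, so by the CRT there is a unique solution mod 46·3·19 = 2622.
Solve by successive substitution. Start with x ≡ 0 (mod 46).
  Combine with x ≡ 2 (mod 3): write x = 46·t and require 46·t ≡ 2 (mod 3). Since 46^(−1) ≡ 1 (mod 3) (46 ≡ 1 (mod 3)), t ≡ 1·2 ≡ 2 (mod 3). So x ≡ 46·2 = 92 (mod 138).
  Combine with x ≡ 14 (mod 19): write x = 92 + 138·t and require 92 + 138·t ≡ 14 (mod 19), i.e. 138·t ≡ 14 − 92 ≡ 17 (mod 19). Since 138^(−1) ≡ 4 (mod 19) (138 ≡ 5 (mod 19)), t ≡ 4·17 ≡ 11 (mod 19). So x ≡ 92 + 138·11 = 1610 (mod 2622).
Unique solution in [0, 2622): x = 1610.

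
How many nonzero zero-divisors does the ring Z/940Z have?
In Z/940Z each nonzero element is either a unit (gcd with 940 is 1) or a zero-divisor (gcd > 1). The number of units is φ(940): factorise 940 = 2^2 · 5 · 47, so φ(940) = (2^2 − 2^1) · (5 − 1) · (47 − 1) = 2 · 4 · 46 = 368. The nonzero elements number 940 − 1 = 939. Hence the nonzero zero-divisors number 939 − 368 = 571.

Final answer: Z/940Z has 571 nonzero zero-divisors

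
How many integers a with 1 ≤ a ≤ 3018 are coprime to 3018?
1004

The number of a ∈ {1, ..., 3018} with gcd(a, 3018) = 1 is by definition Euler's totient φ(3018). φ is multiplicative, with φ(p^e) = p^e − p^(e−1). Factorise 3018 = 2 · 3 · 503. Then
  φ(3018) = (2 − 1) · (3 − 1) · (503 − 1) = 1 · 2 · 502 = 1004.
So there are 1004 such integers.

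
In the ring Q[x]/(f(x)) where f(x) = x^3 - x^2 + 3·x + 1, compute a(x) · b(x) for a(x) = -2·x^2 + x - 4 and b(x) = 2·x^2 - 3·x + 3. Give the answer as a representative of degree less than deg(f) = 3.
a · b ≡ -x^2 + 7·x - 16 (mod f(x))

First multiply in Q[x] without reducing: a · b = -4·x^4 + 8·x^3 - 17·x^2 + 15·x - 12. Now divide by f(x) = x^3 - x^2 + 3·x + 1, eliminating the leading term at each step:
  leading term -4·x^4: subtract (-4·x)·f(x) = -4·x^4 + 4·x^3 - 12·x^2 - 4·x, leaving 4·x^3 - 5·x^2 + 19·x - 12
  leading term 4·x^3: subtract (4)·f(x) = 4·x^3 - 4·x^2 + 12·x + 4, leaving -x^2 + 7·x - 16
The degree is now < 3, so this is the remainder. Hence a · b ≡ -x^2 + 7·x - 16 in Q[x]/(f).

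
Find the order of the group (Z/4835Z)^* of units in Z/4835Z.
|(Z/4835Z)^*| = 3864

(Z/4835Z)^* consists of the classes a with gcd(a, 4835) = 1, so its order is φ(4835). φ is multiplicative, with φ(p^e) = p^e − p^(e−1). Factorise 4835 = 5 · 967. Then
  φ(4835) = (5 − 1) · (967 − 1) = 4 · 966 = 3864.
Thus |(Z/4835Z)^*| = 3864.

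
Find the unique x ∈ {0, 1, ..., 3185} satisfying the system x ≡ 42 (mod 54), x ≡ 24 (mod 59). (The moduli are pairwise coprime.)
x ≡ 2148 (mod 3186); the representative in [0, 3186) is 2148

The moduli 54, 59 are pairwise coprime, so by the CRT there is a unique solution mod 54·59 = 3186.
Solve by successive substitution. Start with x ≡ 42 (mod 54).
  Combine with x ≡ 24 (mod 59): write x = 42 + 54·t and require 42 + 54·t ≡ 24 (mod 59), i.e. 54·t ≡ 24 − 42 ≡ 41 (mod 59). Since 54^(−1) ≡ 47 (mod 59), t ≡ 47·41 ≡ 39 (mod 59). So x ≡ 42 + 54·39 = 2148 (mod 3186).
Unique solution in [0, 3186): x = 2148.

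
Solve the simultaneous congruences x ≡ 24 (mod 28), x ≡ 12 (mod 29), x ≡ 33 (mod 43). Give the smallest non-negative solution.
The moduli 28, 29, 43 are pairwise coprime, so by the CRT there is a unique solution mod 28·29·43 = 34916.
Solve by successive substitution. Start with x ≡ 24 (mod 28).
  Combine with x ≡ 12 (mod 29): write x = 24 + 28·t and require 24 + 28·t ≡ 12 (mod 29), i.e. 28·t ≡ 12 − 24 ≡ 17 (mod 29). Since 28^(−1) ≡ 28 (mod 29), t ≡ 28·17 ≡ 12 (mod 29). So x ≡ 24 + 28·12 = 360 (mod 812).
  Combine with x ≡ 33 (mod 43): write x = 360 + 812·t and require 360 + 812·t ≡ 33 (mod 43), i.e. 812·t ≡ 33 − 360 ≡ 17 (mod 43). Since 812^(−1) ≡ 17 (mod 43) (812 ≡ 38 (mod 43)), t ≡ 17·17 ≡ 31 (mod 43). So x ≡ 360 + 812·31 = 25532 (mod 34916).
Unique solution in [0, 34916): x = 25532.

Final answer: x ≡ 25532 (mod 34916); the representative in [0, 34916) is 25532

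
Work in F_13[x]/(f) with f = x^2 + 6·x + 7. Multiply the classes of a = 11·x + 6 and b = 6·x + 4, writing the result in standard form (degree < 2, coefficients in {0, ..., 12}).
Multiply as integer polynomials: a · b = 66·x^2 + 80·x + 24. Reducing coefficients mod 13: a · b ≡ x^2 + 2·x + 11. Now divide by f(x) = x^2 + 6·x + 7 in F_13[x], eliminating the leading term at each step:
  leading term x^2: subtract (1)·f(x) = x^2 + 6·x + 7, leaving 9·x + 4 (coefficients mod 13)
The degree is now < 2, so this is the remainder. Hence a · b ≡ 9·x + 4 in F_13[x]/(f).

Final answer: a · b ≡ 9·x + 4 (mod f(x))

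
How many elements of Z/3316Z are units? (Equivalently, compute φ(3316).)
Z/3316Z has φ(3316) = 1656 units

An element a ∈ Z/3316Z is a unit iff gcd(a, 3316) = 1, so the number of units is φ(3316). φ is multiplicative, with φ(p^e) = p^e − p^(e−1). Factorise 3316 = 2^2 · 829. Then
  φ(3316) = (2^2 − 2^1) · (829 − 1) = 2 · 828 = 1656.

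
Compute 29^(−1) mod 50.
29^(−1) ≡ 19 (mod 50)

Apply the extended Euclidean algorithm to (50, 29), tracking rows (r, s, t) with s·50 + t·29 = r. Each division r_prev = q·r_cur + r_new produces the new row as (previous row) − q·(current row):
  row A: (50, 1, 0)   [1·50 + 0·29 = 50]
  row B: (29, 0, 1)   [0·50 + 1·29 = 29]
  50 = 1·29 + 21   → row C = row A − 1·row B = (21, 1, −1)   [check: 1·50 − 1·29 = 21]
  29 = 1·21 + 8   → row D = row B − 1·row C = (8, −1, 2)   [check: −1·50 + 2·29 = 8]
  21 = 2·8 + 5   → row E = row C − 2·row D = (5, 3, −5)   [check: 3·50 − 5·29 = 5]
  8 = 1·5 + 3   → row F = row D − 1·row E = (3, −4, 7)   [check: −4·50 + 7·29 = 3]
  5 = 1·3 + 2   → row G = row E − 1·row F = (2, 7, −12)   [check: 7·50 − 12·29 = 2]
  3 = 1·2 + 1   → row H = row F − 1·row G = (1, −11, 19)   [check: −11·50 + 19·29 = 1]
  2 = 2·1 + 0   → remainder 0, stop. gcd = 1 (last nonzero row H).
The gcd is 1, so 29 is invertible mod 50. The last nonzero row gives −11·50 + 19·29 = 1, so t = 19. So 29^(−1) ≡ 19 (mod 50). Verify: 29 · 19 = 551 ≡ 1 (mod 50). ✓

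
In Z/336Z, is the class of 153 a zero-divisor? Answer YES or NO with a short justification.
YES

gcd(153, 336) = 3 > 1, so 153 is not a unit in Z/336Z. In Z/nZ every nonzero non-unit is a zero-divisor: explicitly, take b = 336/gcd = 112 ≠ 0 (mod 336); then 153·112 = 17136 = 51·336, i.e. 153·112 ≡ 0 (mod 336). So 153 is a zero-divisor.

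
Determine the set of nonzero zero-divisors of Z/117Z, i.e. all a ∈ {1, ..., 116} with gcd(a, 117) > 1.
nonzero zero-divisors of Z/117Z = {3, 6, 9, 12, 13, 15, 18, 21, 24, 26, 27, 30, 33, 36, 39, 42, 45, 48, 51, 52, 54, 57, 60, 63, 65, 66, 69, 72, 75, 78, 81, 84, 87, 90, 91, 93, 96, 99, 102, 104, 105, 108, 111, 114}

An element a ∈ Z/117Z (with a ≠ 0) is a zero-divisor iff gcd(a, 117) > 1 (because a is a unit precisely when gcd(a, n) = 1, and in Z/nZ every nonzero, non-unit element is a zero-divisor). Scan a = 1, ..., 116 and keep those with gcd(a, 117) > 1:
  gcd(3, 117) = 3, gcd(6, 117) = 3, gcd(9, 117) = 9, gcd(12, 117) = 3, gcd(13, 117) = 13, gcd(15, 117) = 3, gcd(18, 117) = 9, gcd(21, 117) = 3, gcd(24, 117) = 3, gcd(26, 117) = 13, gcd(27, 117) = 9, gcd(30, 117) = 3, gcd(33, 117) = 3, gcd(36, 117) = 9, gcd(39, 117) = 39, gcd(42, 117) = 3, gcd(45, 117) = 9, gcd(48, 117) = 3, gcd(51, 117) = 3, gcd(52, 117) = 13, gcd(54, 117) = 9, gcd(57, 117) = 3, gcd(60, 117) = 3, gcd(63, 117) = 9, gcd(65, 117) = 13, gcd(66, 117) = 3, gcd(69, 117) = 3, gcd(72, 117) = 9, gcd(75, 117) = 3, gcd(78, 117) = 39, gcd(81, 117) = 9, gcd(84, 117) = 3, gcd(87, 117) = 3, gcd(90, 117) = 9, gcd(91, 117) = 13, gcd(93, 117) = 3, gcd(96, 117) = 3, gcd(99, 117) = 9, gcd(102, 117) = 3, gcd(104, 117) = 13, gcd(105, 117) = 3, gcd(108, 117) = 9, gcd(111, 117) = 3, gcd(114, 117) = 3.
All other a ∈ {1, ..., 116} have gcd(a, 117) = 1 and are units. So the nonzero zero-divisors are exactly the 44 values of a appearing in this scan.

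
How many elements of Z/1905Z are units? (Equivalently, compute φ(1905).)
An element a ∈ Z/1905Z is a unit iff gcd(a, 1905) = 1, so the number of units is φ(1905). φ is multiplicative, with φ(p^e) = p^e − p^(e−1). Factorise 1905 = 3 · 5 · 127. Then
  φ(1905) = (3 − 1) · (5 − 1) · (127 − 1) = 2 · 4 · 126 = 1008.

Final answer: Z/1905Z has φ(1905) = 1008 units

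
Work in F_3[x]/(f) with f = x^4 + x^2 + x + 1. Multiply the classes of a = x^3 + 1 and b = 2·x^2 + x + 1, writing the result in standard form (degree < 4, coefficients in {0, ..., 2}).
Multiply as integer polynomials: a · b = 2·x^5 + x^4 + x^3 + 2·x^2 + x + 1. Reducing coefficients mod 3: a · b ≡ 2·x^5 + x^4 + x^3 + 2·x^2 + x + 1. Now divide by f(x) = x^4 + x^2 + x + 1 in F_3[x], eliminating the leading term at each step:
  leading term 2·x^5: subtract (2·x)·f(x) = 2·x^5 + 2·x^3 + 2·x^2 + 2·x, leaving x^4 + 2·x^3 + 2·x + 1 (coefficients mod 3)
  leading term x^4: subtract (1)·f(x) = x^4 + x^2 + x + 1, leaving 2·x^3 + 2·x^2 + x (coefficients mod 3)
The degree is now < 4, so this is the remainder. Hence a · b ≡ 2·x^3 + 2·x^2 + x in F_3[x]/(f).

Final answer: a · b ≡ 2·x^3 + 2·x^2 + x (mod f(x))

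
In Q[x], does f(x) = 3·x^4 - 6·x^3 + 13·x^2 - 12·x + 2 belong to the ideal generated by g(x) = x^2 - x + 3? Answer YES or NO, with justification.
In Q[x] the ideal (g) consists of all multiples of g, so f ∈ (g) iff g | f, i.e. iff the remainder of f on division by g is 0. Divide f by g (g is monic, so eliminate the leading term of the running remainder at each step):
  leading term 3·x^4: subtract (3·x^2)·g(x) = 3·x^4 - 3·x^3 + 9·x^2, leaving -3·x^3 + 4·x^2 - 12·x + 2
  leading term -3·x^3: subtract (-3·x)·g(x) = -3·x^3 + 3·x^2 - 9·x, leaving x^2 - 3·x + 2
  leading term x^2: subtract (1)·g(x) = x^2 - x + 3, leaving -2·x - 1
The remainder r(x) = -2·x - 1 ≠ 0 (and deg r < deg g), so g ∤ f, i.e. f ∉ (g).

Final answer: NO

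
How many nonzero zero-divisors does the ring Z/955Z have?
Z/955Z has 194 nonzero zero-divisors

In Z/955Z each nonzero element is either a unit (gcd with 955 is 1) or a zero-divisor (gcd > 1). The number of units is φ(955): factorise 955 = 5 · 191, so φ(955) = (5 − 1) · (191 − 1) = 4 · 190 = 760. The nonzero elements number 955 − 1 = 954. Hence the nonzero zero-divisors number 954 − 760 = 194.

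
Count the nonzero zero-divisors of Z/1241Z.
In Z/1241Z each nonzero element is either a unit (gcd with 1241 is 1) or a zero-divisor (gcd > 1). The number of units is φ(1241): factorise 1241 = 17 · 73, so φ(1241) = (17 − 1) · (73 − 1) = 16 · 72 = 1152. The nonzero elements number 1241 − 1 = 1240. Hence the nonzero zero-divisors number 1240 − 1152 = 88.

Final answer: Z/1241Z has 88 nonzero zero-divisors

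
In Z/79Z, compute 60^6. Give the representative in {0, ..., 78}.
Use repeated squaring. Binary(6) = 110. Walk through the bits of the exponent 6 left-to-right: at each bit after the leading one, square the running value, then multiply by 60 if the bit is 1 (always reducing mod 79):
  bit 1 = 1 (leading): start with 60.
  bit 2 = 1: square 60^2 = 3600 ≡ 45; bit is 1, so multiply 45·60 = 2700 ≡ 14 (mod 79).
  bit 3 = 0: square 14^2 = 196 ≡ 38 (mod 79).
Final value: 60^6 ≡ 38 (mod 79).

Final answer: 38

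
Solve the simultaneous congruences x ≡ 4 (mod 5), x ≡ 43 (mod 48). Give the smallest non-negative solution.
x ≡ 139 (mod 240); the representative in [0, 240) is 139

The moduli 5, 48 are pairwise coprime, so by the CRT there is a unique solution mod 5·48 = 240.
Solve by successive substitution. Start with x ≡ 4 (mod 5).
  Combine with x ≡ 43 (mod 48): write x = 4 + 5·t and require 4 + 5·t ≡ 43 (mod 48), i.e. 5·t ≡ 43 − 4 ≡ 39 (mod 48). Since 5^(−1) ≡ 29 (mod 48), t ≡ 29·39 ≡ 27 (mod 48). So x ≡ 4 + 5·27 = 139 (mod 240).
Unique solution in [0, 240): x = 139.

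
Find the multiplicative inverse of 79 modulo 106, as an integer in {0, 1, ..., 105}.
Apply the extended Euclidean algorithm to (106, 79), tracking rows (r, s, t) with s·106 + t·79 = r. Each division r_prev = q·r_cur + r_new produces the new row as (previous row) − q·(current row):
  row A: (106, 1, 0)   [1·106 + 0·79 = 106]
  row B: (79, 0, 1)   [0·106 + 1·79 = 79]
  106 = 1·79 + 27   → row C = row A − 1·row B = (27, 1, −1)   [check: 1·106 − 1·79 = 27]
  79 = 2·27 + 25   → row D = row B − 2·row C = (25, −2, 3)   [check: −2·106 + 3·79 = 25]
  27 = 1·25 + 2   → row E = row C − 1·row D = (2, 3, −4)   [check: 3·106 − 4·79 = 2]
  25 = 12·2 + 1   → row F = row D − 12·row E = (1, −38, 51)   [check: −38·106 + 51·79 = 1]
  2 = 2·1 + 0   → remainder 0, stop. gcd = 1 (last nonzero row F).
The gcd is 1, so 79 is invertible mod 106. The last nonzero row gives −38·106 + 51·79 = 1, so t = 51. So 79^(−1) ≡ 51 (mod 106). Verify: 79 · 51 = 4029 ≡ 1 (mod 106). ✓

Final answer: 79^(−1) ≡ 51 (mod 106)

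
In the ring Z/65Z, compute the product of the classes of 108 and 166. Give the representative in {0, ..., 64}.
53

Reduce the factors first: 108 ≡ 43, 166 ≡ 36 (mod 65), so 108 · 166 ≡ 43 · 36 (mod 65). 43 · 36 = 1548. Dividing by 65: 1548 = 23·65 + 53. So (108 · 166) mod 65 = 53.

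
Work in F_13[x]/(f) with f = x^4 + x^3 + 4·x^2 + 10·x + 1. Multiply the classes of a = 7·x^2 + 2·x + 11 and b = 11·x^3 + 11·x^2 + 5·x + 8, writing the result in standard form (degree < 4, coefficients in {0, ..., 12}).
Multiply as integer polynomials: a · b = 77·x^5 + 99·x^4 + 178·x^3 + 187·x^2 + 71·x + 88. Reducing coefficients mod 13: a · b ≡ 12·x^5 + 8·x^4 + 9·x^3 + 5·x^2 + 6·x + 10. Now divide by f(x) = x^4 + x^3 + 4·x^2 + 10·x + 1 in F_13[x], eliminating the leading term at each step:
  leading term 12·x^5: subtract (12·x)·f(x) = 12·x^5 + 12·x^4 + 9·x^3 + 3·x^2 + 12·x, leaving 9·x^4 + 2·x^2 + 7·x + 10 (coefficients mod 13)
  leading term 9·x^4: subtract (9)·f(x) = 9·x^4 + 9·x^3 + 10·x^2 + 12·x + 9, leaving 4·x^3 + 5·x^2 + 8·x + 1 (coefficients mod 13)
The degree is now < 4, so this is the remainder. Hence a · b ≡ 4·x^3 + 5·x^2 + 8·x + 1 in F_13[x]/(f).

Final answer: a · b ≡ 4·x^3 + 5·x^2 + 8·x + 1 (mod f(x))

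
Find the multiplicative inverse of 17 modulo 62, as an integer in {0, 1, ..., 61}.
Apply the extended Euclidean algorithm to (62, 17), tracking rows (r, s, t) with s·62 + t·17 = r. Each division r_prev = q·r_cur + r_new produces the new row as (previous row) − q·(current row):
  row A: (62, 1, 0)   [1·62 + 0·17 = 62]
  row B: (17, 0, 1)   [0·62 + 1·17 = 17]
  62 = 3·17 + 11   → row C = row A − 3·row B = (11, 1, −3)   [check: 1·62 − 3·17 = 11]
  17 = 1·11 + 6   → row D = row B − 1·row C = (6, −1, 4)   [check: −1·62 + 4·17 = 6]
  11 = 1·6 + 5   → row E = row C − 1·row D = (5, 2, −7)   [check: 2·62 − 7·17 = 5]
  6 = 1·5 + 1   → row F = row D − 1·row E = (1, −3, 11)   [check: −3·62 + 11·17 = 1]
  5 = 5·1 + 0   → remainder 0, stop. gcd = 1 (last nonzero row F).
The gcd is 1, so 17 is invertible mod 62. The last nonzero row gives −3·62 + 11·17 = 1, so t = 11. So 17^(−1) ≡ 11 (mod 62). Verify: 17 · 11 = 187 ≡ 1 (mod 62). ✓

Final answer: 17^(−1) ≡ 11 (mod 62)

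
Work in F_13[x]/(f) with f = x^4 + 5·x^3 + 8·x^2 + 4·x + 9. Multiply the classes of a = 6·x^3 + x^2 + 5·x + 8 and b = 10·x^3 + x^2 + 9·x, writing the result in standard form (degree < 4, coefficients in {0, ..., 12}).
a · b ≡ 8·x^3 + 11·x^2 + 8·x + 7 (mod f(x))

Multiply as integer polynomials: a · b = 60·x^6 + 16·x^5 + 105·x^4 + 94·x^3 + 53·x^2 + 72·x. Reducing coefficients mod 13: a · b ≡ 8·x^6 + 3·x^5 + x^4 + 3·x^3 + x^2 + 7·x. Now divide by f(x) = x^4 + 5·x^3 + 8·x^2 + 4·x + 9 in F_13[x], eliminating the leading term at each step:
  leading term 8·x^6: subtract (8·x^2)·f(x) = 8·x^6 + x^5 + 12·x^4 + 6·x^3 + 7·x^2, leaving 2·x^5 + 2·x^4 + 10·x^3 + 7·x^2 + 7·x (coefficients mod 13)
  leading term 2·x^5: subtract (2·x)·f(x) = 2·x^5 + 10·x^4 + 3·x^3 + 8·x^2 + 5·x, leaving 5·x^4 + 7·x^3 + 12·x^2 + 2·x (coefficients mod 13)
  leading term 5·x^4: subtract (5)·f(x) = 5·x^4 + 12·x^3 + x^2 + 7·x + 6, leaving 8·x^3 + 11·x^2 + 8·x + 7 (coefficients mod 13)
The degree is now < 4, so this is the remainder. Hence a · b ≡ 8·x^3 + 11·x^2 + 8·x + 7 in F_13[x]/(f).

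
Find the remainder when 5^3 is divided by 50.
Use repeated squaring. Binary(3) = 11. Walk through the bits of the exponent 3 left-to-right: at each bit after the leading one, square the running value, then multiply by 5 if the bit is 1 (always reducing mod 50):
  bit 1 = 1 (leading): start with 5.
  bit 2 = 1: square 5^2 = 25; bit is 1, so multiply 25·5 = 125 ≡ 25 (mod 50).
Final value: 5^3 ≡ 25 (mod 50).

Final answer: 25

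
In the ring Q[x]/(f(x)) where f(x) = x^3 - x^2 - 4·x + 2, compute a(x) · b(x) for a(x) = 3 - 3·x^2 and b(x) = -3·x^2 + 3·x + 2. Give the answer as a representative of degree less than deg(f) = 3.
a · b ≡ 21·x^2 - 9·x + 6 (mod f(x))

First multiply in Q[x] without reducing: a · b = 9·x^4 - 9·x^3 - 15·x^2 + 9·x + 6. Now divide by f(x) = x^3 - x^2 - 4·x + 2, eliminating the leading term at each step:
  leading term 9·x^4: subtract (9·x)·f(x) = 9·x^4 - 9·x^3 - 36·x^2 + 18·x, leaving 21·x^2 - 9·x + 6
The degree is now < 3, so this is the remainder. Hence a · b ≡ 21·x^2 - 9·x + 6 in Q[x]/(f).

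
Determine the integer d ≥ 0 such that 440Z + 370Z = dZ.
In the PID Z, (a, b) is generated by gcd(a, b). Compute gcd(440, 370) with the extended Euclidean algorithm, tracking rows (r, s, t) with s·440 + t·370 = r:
  row A: (440, 1, 0)   [1·440 + 0·370 = 440]
  row B: (370, 0, 1)   [0·440 + 1·370 = 370]
  440 = 1·370 + 70   → row C = row A − 1·row B = (70, 1, −1)   [check: 1·440 − 1·370 = 70]
  370 = 5·70 + 20   → row D = row B − 5·row C = (20, −5, 6)   [check: −5·440 + 6·370 = 20]
  70 = 3·20 + 10   → row E = row C − 3·row D = (10, 16, −19)   [check: 16·440 − 19·370 = 10]
  20 = 2·10 + 0   → remainder 0, stop. gcd = 10 (last nonzero row E).
So gcd(440, 370) = 10, with Bézout identity 16·440 − 19·370 = 10. Containment (⊇): the Bézout identity exhibits 10 as an element of (440, 370), giving (10) ⊆ (440, 370). Containment (⊆): since 10 | 440 and 10 | 370 (440 = 10·44, 370 = 10·37), every Z-linear combination of 440 and 370 is divisible by 10, so (440, 370) ⊆ (10). Therefore (440, 370) = (10), d = 10.

Final answer: (440, 370) = (10); d = 10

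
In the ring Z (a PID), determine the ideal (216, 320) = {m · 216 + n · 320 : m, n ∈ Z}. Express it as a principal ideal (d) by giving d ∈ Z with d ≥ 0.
In the PID Z, (a, b) is generated by gcd(a, b). Compute gcd(320, 216) with the extended Euclidean algorithm, tracking rows (r, s, t) with s·320 + t·216 = r:
  row A: (320, 1, 0)   [1·320 + 0·216 = 320]
  row B: (216, 0, 1)   [0·320 + 1·216 = 216]
  320 = 1·216 + 104   → row C = row A − 1·row B = (104, 1, −1)   [check: 1·320 − 1·216 = 104]
  216 = 2·104 + 8   → row D = row B − 2·row C = (8, −2, 3)   [check: −2·320 + 3·216 = 8]
  104 = 13·8 + 0   → remainder 0, stop. gcd = 8 (last nonzero row D).
So gcd(216, 320) = 8, with Bézout identity −2·320 + 3·216 = 8. Containment (⊇): the Bézout identity exhibits 8 as an element of (216, 320), giving (8) ⊆ (216, 320). Containment (⊆): since 8 | 216 and 8 | 320 (216 = 8·27, 320 = 8·40), every Z-linear combination of 216 and 320 is divisible by 8, so (216, 320) ⊆ (8). Therefore (216, 320) = (8), d = 8.

Final answer: (216, 320) = (8); d = 8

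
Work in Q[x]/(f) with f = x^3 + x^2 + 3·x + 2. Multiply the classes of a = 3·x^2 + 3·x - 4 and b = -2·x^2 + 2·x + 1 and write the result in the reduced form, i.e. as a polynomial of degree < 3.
a · b ≡ 29·x^2 - 11·x - 16 (mod f(x))

First multiply in Q[x] without reducing: a · b = -6·x^4 + 17·x^2 - 5·x - 4. Now divide by f(x) = x^3 + x^2 + 3·x + 2, eliminating the leading term at each step:
  leading term -6·x^4: subtract (-6·x)·f(x) = -6·x^4 - 6·x^3 - 18·x^2 - 12·x, leaving 6·x^3 + 35·x^2 + 7·x - 4
  leading term 6·x^3: subtract (6)·f(x) = 6·x^3 + 6·x^2 + 18·x + 12, leaving 29·x^2 - 11·x - 16
The degree is now < 3, so this is the remainder. Hence a · b ≡ 29·x^2 - 11·x - 16 in Q[x]/(f).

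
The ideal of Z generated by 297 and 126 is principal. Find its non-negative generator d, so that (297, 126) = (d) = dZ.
In the PID Z, (a, b) is generated by gcd(a, b). Compute gcd(297, 126) with the extended Euclidean algorithm, tracking rows (r, s, t) with s·297 + t·126 = r:
  row A: (297, 1, 0)   [1·297 + 0·126 = 297]
  row B: (126, 0, 1)   [0·297 + 1·126 = 126]
  297 = 2·126 + 45   → row C = row A − 2·row B = (45, 1, −2)   [check: 1·297 − 2·126 = 45]
  126 = 2·45 + 36   → row D = row B − 2·row C = (36, −2, 5)   [check: −2·297 + 5·126 = 36]
  45 = 1·36 + 9   → row E = row C − 1·row D = (9, 3, −7)   [check: 3·297 − 7·126 = 9]
  36 = 4·9 + 0   → remainder 0, stop. gcd = 9 (last nonzero row E).
So gcd(297, 126) = 9, with Bézout identity 3·297 − 7·126 = 9. Containment (⊇): the Bézout identity exhibits 9 as an element of (297, 126), giving (9) ⊆ (297, 126). Containment (⊆): since 9 | 297 and 9 | 126 (297 = 9·33, 126 = 9·14), every Z-linear combination of 297 and 126 is divisible by 9, so (297, 126) ⊆ (9). Therefore (297, 126) = (9), d = 9.

Final answer: (297, 126) = (9); d = 9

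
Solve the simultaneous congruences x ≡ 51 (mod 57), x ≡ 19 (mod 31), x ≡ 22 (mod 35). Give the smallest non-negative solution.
x ≡ 6777 (mod 61845); the representative in [0, 61845) is 6777

The moduli 57, 31, 35 are pairwise coprime, so by the CRT there is a unique solution mod 57·31·35 = 61845.
Solve by successive substitution. Start with x ≡ 51 (mod 57).
  Combine with x ≡ 19 (mod 31): write x = 51 + 57·t and require 51 + 57·t ≡ 19 (mod 31), i.e. 57·t ≡ 19 − 51 ≡ 30 (mod 31). Since 57^(−1) ≡ 6 (mod 31) (57 ≡ 26 (mod 31)), t ≡ 6·30 ≡ 25 (mod 31). So x ≡ 51 + 57·25 = 1476 (mod 1767).
  Combine with x ≡ 22 (mod 35): write x = 1476 + 1767·t and require 1476 + 1767·t ≡ 22 (mod 35), i.e. 1767·t ≡ 22 − 1476 ≡ 16 (mod 35). Since 1767^(−1) ≡ 33 (mod 35) (1767 ≡ 17 (mod 35)), t ≡ 33·16 ≡ 3 (mod 35). So x ≡ 1476 + 1767·3 = 6777 (mod 61845).
Unique solution in [0, 61845): x = 6777.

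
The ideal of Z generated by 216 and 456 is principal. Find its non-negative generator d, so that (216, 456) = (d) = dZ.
In the PID Z, (a, b) is generated by gcd(a, b). Compute gcd(456, 216) with the extended Euclidean algorithm, tracking rows (r, s, t) with s·456 + t·216 = r:
  row A: (456, 1, 0)   [1·456 + 0·216 = 456]
  row B: (216, 0, 1)   [0·456 + 1·216 = 216]
  456 = 2·216 + 24   → row C = row A − 2·row B = (24, 1, −2)   [check: 1·456 − 2·216 = 24]
  216 = 9·24 + 0   → remainder 0, stop. gcd = 24 (last nonzero row C).
So gcd(216, 456) = 24, with Bézout identity 1·456 − 2·216 = 24. Containment (⊇): the Bézout identity exhibits 24 as an element of (216, 456), giving (24) ⊆ (216, 456). Containment (⊆): since 24 | 216 and 24 | 456 (216 = 24·9, 456 = 24·19), every Z-linear combination of 216 and 456 is divisible by 24, so (216, 456) ⊆ (24). Therefore (216, 456) = (24), d = 24.

Final answer: (216, 456) = (24); d = 24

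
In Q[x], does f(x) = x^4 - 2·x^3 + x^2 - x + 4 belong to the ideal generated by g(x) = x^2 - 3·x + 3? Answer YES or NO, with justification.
In Q[x] the ideal (g) consists of all multiples of g, so f ∈ (g) iff g | f, i.e. iff the remainder of f on division by g is 0. Divide f by g (g is monic, so eliminate the leading term of the running remainder at each step):
  leading term x^4: subtract (x^2)·g(x) = x^4 - 3·x^3 + 3·x^2, leaving x^3 - 2·x^2 - x + 4
  leading term x^3: subtract (x)·g(x) = x^3 - 3·x^2 + 3·x, leaving x^2 - 4·x + 4
  leading term x^2: subtract (1)·g(x) = x^2 - 3·x + 3, leaving 1 - x
The remainder r(x) = 1 - x ≠ 0 (and deg r < deg g), so g ∤ f, i.e. f ∉ (g).

Final answer: NO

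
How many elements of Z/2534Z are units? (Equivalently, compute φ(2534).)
An element a ∈ Z/2534Z is a unit iff gcd(a, 2534) = 1, so the number of units is φ(2534). φ is multiplicative, with φ(p^e) = p^e − p^(e−1). Factorise 2534 = 2 · 7 · 181. Then
  φ(2534) = (2 − 1) · (7 − 1) · (181 − 1) = 1 · 6 · 180 = 1080.

Final answer: Z/2534Z has φ(2534) = 1080 units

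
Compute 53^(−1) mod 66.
Apply the extended Euclidean algorithm to (66, 53), tracking rows (r, s, t) with s·66 + t·53 = r. Each division r_prev = q·r_cur + r_new produces the new row as (previous row) − q·(current row):
  row A: (66, 1, 0)   [1·66 + 0·53 = 66]
  row B: (53, 0, 1)   [0·66 + 1·53 = 53]
  66 = 1·53 + 13   → row C = row A − 1·row B = (13, 1, −1)   [check: 1·66 − 1·53 = 13]
  53 = 4·13 + 1   → row D = row B − 4·row C = (1, −4, 5)   [check: −4·66 + 5·53 = 1]
  13 = 13·1 + 0   → remainder 0, stop. gcd = 1 (last nonzero row D).
The gcd is 1, so 53 is invertible mod 66. The last nonzero row gives −4·66 + 5·53 = 1, so t = 5. So 53^(−1) ≡ 5 (mod 66). Verify: 53 · 5 = 265 ≡ 1 (mod 66). ✓

Final answer: 53^(−1) ≡ 5 (mod 66)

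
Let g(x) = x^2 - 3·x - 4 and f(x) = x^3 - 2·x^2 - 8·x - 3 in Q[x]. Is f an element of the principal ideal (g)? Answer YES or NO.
NO

In Q[x] the ideal (g) consists of all multiples of g, so f ∈ (g) iff g | f, i.e. iff the remainder of f on division by g is 0. Divide f by g (g is monic, so eliminate the leading term of the running remainder at each step):
  leading term x^3: subtract (x)·g(x) = x^3 - 3·x^2 - 4·x, leaving x^2 - 4·x - 3
  leading term x^2: subtract (1)·g(x) = x^2 - 3·x - 4, leaving 1 - x
The remainder r(x) = 1 - x ≠ 0 (and deg r < deg g), so g ∤ f, i.e. f ∉ (g).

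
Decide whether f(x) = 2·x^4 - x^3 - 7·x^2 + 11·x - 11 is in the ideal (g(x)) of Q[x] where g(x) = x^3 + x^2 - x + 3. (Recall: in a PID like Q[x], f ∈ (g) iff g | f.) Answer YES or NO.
In Q[x] the ideal (g) consists of all multiples of g, so f ∈ (g) iff g | f, i.e. iff the remainder of f on division by g is 0. Divide f by g (g is monic, so eliminate the leading term of the running remainder at each step):
  leading term 2·x^4: subtract (2·x)·g(x) = 2·x^4 + 2·x^3 - 2·x^2 + 6·x, leaving -3·x^3 - 5·x^2 + 5·x - 11
  leading term -3·x^3: subtract (-3)·g(x) = -3·x^3 - 3·x^2 + 3·x - 9, leaving -2·x^2 + 2·x - 2
The remainder r(x) = -2·x^2 + 2·x - 2 ≠ 0 (and deg r < deg g), so g ∤ f, i.e. f ∉ (g).

Final answer: NO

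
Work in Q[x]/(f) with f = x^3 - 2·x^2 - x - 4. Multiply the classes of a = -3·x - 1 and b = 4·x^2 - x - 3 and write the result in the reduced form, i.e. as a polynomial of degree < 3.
a · b ≡ -25·x^2 - 2·x - 45 (mod f(x))

First multiply in Q[x] without reducing: a · b = -12·x^3 - x^2 + 10·x + 3. Now divide by f(x) = x^3 - 2·x^2 - x - 4, eliminating the leading term at each step:
  leading term -12·x^3: subtract (-12)·f(x) = -12·x^3 + 24·x^2 + 12·x + 48, leaving -25·x^2 - 2·x - 45
The degree is now < 3, so this is the remainder. Hence a · b ≡ -25·x^2 - 2·x - 45 in Q[x]/(f).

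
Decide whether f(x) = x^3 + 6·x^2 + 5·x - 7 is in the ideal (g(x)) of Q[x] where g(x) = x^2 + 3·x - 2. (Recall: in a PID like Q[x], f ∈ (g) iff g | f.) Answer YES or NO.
In Q[x] the ideal (g) consists of all multiples of g, so f ∈ (g) iff g | f, i.e. iff the remainder of f on division by g is 0. Divide f by g (g is monic, so eliminate the leading term of the running remainder at each step):
  leading term x^3: subtract (x)·g(x) = x^3 + 3·x^2 - 2·x, leaving 3·x^2 + 7·x - 7
  leading term 3·x^2: subtract (3)·g(x) = 3·x^2 + 9·x - 6, leaving -2·x - 1
The remainder r(x) = -2·x - 1 ≠ 0 (and deg r < deg g), so g ∤ f, i.e. f ∉ (g).

Final answer: NO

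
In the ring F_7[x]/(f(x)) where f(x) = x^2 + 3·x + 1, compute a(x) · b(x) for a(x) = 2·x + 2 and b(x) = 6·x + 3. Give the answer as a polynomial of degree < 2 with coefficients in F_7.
Multiply as integer polynomials: a · b = 12·x^2 + 18·x + 6. Reducing coefficients mod 7: a · b ≡ 5·x^2 + 4·x + 6. Now divide by f(x) = x^2 + 3·x + 1 in F_7[x], eliminating the leading term at each step:
  leading term 5·x^2: subtract (5)·f(x) = 5·x^2 + x + 5, leaving 3·x + 1 (coefficients mod 7)
The degree is now < 2, so this is the remainder. Hence a · b ≡ 3·x + 1 in F_7[x]/(f).

Final answer: a · b ≡ 3·x + 1 (mod f(x))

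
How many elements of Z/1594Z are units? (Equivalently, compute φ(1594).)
Z/1594Z has φ(1594) = 796 units

An element a ∈ Z/1594Z is a unit iff gcd(a, 1594) = 1, so the number of units is φ(1594). φ is multiplicative, with φ(p^e) = p^e − p^(e−1). Factorise 1594 = 2 · 797. Then
  φ(1594) = (2 − 1) · (797 − 1) = 1 · 796 = 796.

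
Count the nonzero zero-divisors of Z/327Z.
Z/327Z has 110 nonzero zero-divisors

In Z/327Z each nonzero element is either a unit (gcd with 327 is 1) or a zero-divisor (gcd > 1). The number of units is φ(327): factorise 327 = 3 · 109, so φ(327) = (3 − 1) · (109 − 1) = 2 · 108 = 216. The nonzero elements number 327 − 1 = 326. Hence the nonzero zero-divisors number 326 − 216 = 110.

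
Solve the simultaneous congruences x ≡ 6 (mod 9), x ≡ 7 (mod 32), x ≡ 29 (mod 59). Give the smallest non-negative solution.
The moduli 9, 32, 59 are pairwise coprime, so by the CRT there is a unique solution mod 9·32·59 = 16992.
Solve by successive substitution. Start with x ≡ 6 (mod 9).
  Combine with x ≡ 7 (mod 32): write x = 6 + 9·t and require 6 + 9·t ≡ 7 (mod 32), i.e. 9·t ≡ 7 − 6 ≡ 1 (mod 32). Since 9^(−1) ≡ 25 (mod 32), t ≡ 25·1 ≡ 25 (mod 32). So x ≡ 6 + 9·25 = 231 (mod 288).
  Combine with x ≡ 29 (mod 59): write x = 231 + 288·t and require 231 + 288·t ≡ 29 (mod 59), i.e. 288·t ≡ 29 − 231 ≡ 34 (mod 59). Since 288^(−1) ≡ 42 (mod 59) (288 ≡ 52 (mod 59)), t ≡ 42·34 ≡ 12 (mod 59). So x ≡ 231 + 288·12 = 3687 (mod 16992).
Unique solution in [0, 16992): x = 3687.

Final answer: x ≡ 3687 (mod 16992); the representative in [0, 16992) is 3687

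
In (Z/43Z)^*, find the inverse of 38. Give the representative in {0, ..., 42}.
38^(−1) ≡ 17 (mod 43)

Apply the extended Euclidean algorithm to (43, 38), tracking rows (r, s, t) with s·43 + t·38 = r. Each division r_prev = q·r_cur + r_new produces the new row as (previous row) − q·(current row):
  row A: (43, 1, 0)   [1·43 + 0·38 = 43]
  row B: (38, 0, 1)   [0·43 + 1·38 = 38]
  43 = 1·38 + 5   → row C = row A − 1·row B = (5, 1, −1)   [check: 1·43 − 1·38 = 5]
  38 = 7·5 + 3   → row D = row B − 7·row C = (3, −7, 8)   [check: −7·43 + 8·38 = 3]
  5 = 1·3 + 2   → row E = row C − 1·row D = (2, 8, −9)   [check: 8·43 − 9·38 = 2]
  3 = 1·2 + 1   → row F = row D − 1·row E = (1, −15, 17)   [check: −15·43 + 17·38 = 1]
  2 = 2·1 + 0   → remainder 0, stop. gcd = 1 (last nonzero row F).
The gcd is 1, so 38 is invertible mod 43. The last nonzero row gives −15·43 + 17·38 = 1, so t = 17. So 38^(−1) ≡ 17 (mod 43). Verify: 38 · 17 = 646 ≡ 1 (mod 43). ✓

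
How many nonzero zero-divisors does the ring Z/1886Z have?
Z/1886Z has 1005 nonzero zero-divisors

In Z/1886Z each nonzero element is either a unit (gcd with 1886 is 1) or a zero-divisor (gcd > 1). The number of units is φ(1886): factorise 1886 = 2 · 23 · 41, so φ(1886) = (2 − 1) · (23 − 1) · (41 − 1) = 1 · 22 · 40 = 880. The nonzero elements number 1886 − 1 = 1885. Hence the nonzero zero-divisors number 1885 − 880 = 1005.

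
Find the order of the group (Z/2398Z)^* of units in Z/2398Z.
(Z/2398Z)^* consists of the classes a with gcd(a, 2398) = 1, so its order is φ(2398). φ is multiplicative, with φ(p^e) = p^e − p^(e−1). Factorise 2398 = 2 · 11 · 109. Then
  φ(2398) = (2 − 1) · (11 − 1) · (109 − 1) = 1 · 10 · 108 = 1080.
Thus |(Z/2398Z)^*| = 1080.

Final answer: |(Z/2398Z)^*| = 1080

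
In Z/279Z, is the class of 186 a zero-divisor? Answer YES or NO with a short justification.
YES

gcd(186, 279) = 93 > 1, so 186 is not a unit in Z/279Z. In Z/nZ every nonzero non-unit is a zero-divisor: explicitly, take b = 279/gcd = 3 ≠ 0 (mod 279); then 186·3 = 558 = 2·279, i.e. 186·3 ≡ 0 (mod 279). So 186 is a zero-divisor.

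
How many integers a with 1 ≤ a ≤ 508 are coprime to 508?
252

The number of a ∈ {1, ..., 508} with gcd(a, 508) = 1 is by definition Euler's totient φ(508). φ is multiplicative, with φ(p^e) = p^e − p^(e−1). Factorise 508 = 2^2 · 127. Then
  φ(508) = (2^2 − 2^1) · (127 − 1) = 2 · 126 = 252.
So there are 252 such integers.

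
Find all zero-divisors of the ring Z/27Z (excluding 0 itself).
An element a ∈ Z/27Z (with a ≠ 0) is a zero-divisor iff gcd(a, 27) > 1 (because a is a unit precisely when gcd(a, n) = 1, and in Z/nZ every nonzero, non-unit element is a zero-divisor). Scan a = 1, ..., 26 and keep those with gcd(a, 27) > 1:
  gcd(3, 27) = 3, gcd(6, 27) = 3, gcd(9, 27) = 9, gcd(12, 27) = 3, gcd(15, 27) = 3, gcd(18, 27) = 9, gcd(21, 27) = 3, gcd(24, 27) = 3.
All other a ∈ {1, ..., 26} have gcd(a, 27) = 1 and are units. So the nonzero zero-divisors are exactly the 8 values of a appearing in this scan.

Final answer: nonzero zero-divisors of Z/27Z = {3, 6, 9, 12, 15, 18, 21, 24}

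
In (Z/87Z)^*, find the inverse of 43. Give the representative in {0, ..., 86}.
43^(−1) ≡ 85 (mod 87)

Apply the extended Euclidean algorithm to (87, 43), tracking rows (r, s, t) with s·87 + t·43 = r. Each division r_prev = q·r_cur + r_new produces the new row as (previous row) − q·(current row):
  row A: (87, 1, 0)   [1·87 + 0·43 = 87]
  row B: (43, 0, 1)   [0·87 + 1·43 = 43]
  87 = 2·43 + 1   → row C = row A − 2·row B = (1, 1, −2)   [check: 1·87 − 2·43 = 1]
  43 = 43·1 + 0   → remainder 0, stop. gcd = 1 (last nonzero row C).
The gcd is 1, so 43 is invertible mod 87. The last nonzero row gives 1·87 − 2·43 = 1, so t = −2. So 43^(−1) ≡ −2 ≡ 85 (mod 87). Verify: 43 · 85 = 3655 ≡ 1 (mod 87). ✓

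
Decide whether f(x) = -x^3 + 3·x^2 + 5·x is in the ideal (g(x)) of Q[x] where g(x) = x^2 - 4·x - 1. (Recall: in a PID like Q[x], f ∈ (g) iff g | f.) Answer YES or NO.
In Q[x] the ideal (g) consists of all multiples of g, so f ∈ (g) iff g | f, i.e. iff the remainder of f on division by g is 0. Divide f by g (g is monic, so eliminate the leading term of the running remainder at each step):
  leading term -x^3: subtract (-x)·g(x) = -x^3 + 4·x^2 + x, leaving -x^2 + 4·x
  leading term -x^2: subtract (-1)·g(x) = -x^2 + 4·x + 1, leaving -1
The remainder r(x) = -1 ≠ 0 (and deg r < deg g), so g ∤ f, i.e. f ∉ (g).

Final answer: NO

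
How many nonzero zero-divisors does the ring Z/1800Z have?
Z/1800Z has 1319 nonzero zero-divisors

In Z/1800Z each nonzero element is either a unit (gcd with 1800 is 1) or a zero-divisor (gcd > 1). The number of units is φ(1800): factorise 1800 = 2^3 · 3^2 · 5^2, so φ(1800) = (2^3 − 2^2) · (3^2 − 3^1) · (5^2 − 5^1) = 4 · 6 · 20 = 480. The nonzero elements number 1800 − 1 = 1799. Hence the nonzero zero-divisors number 1799 − 480 = 1319.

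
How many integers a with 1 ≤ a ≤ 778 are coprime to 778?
The number of a ∈ {1, ..., 778} with gcd(a, 778) = 1 is by definition Euler's totient φ(778). φ is multiplicative, with φ(p^e) = p^e − p^(e−1). Factorise 778 = 2 · 389. Then
  φ(778) = (2 − 1) · (389 − 1) = 1 · 388 = 388.
So there are 388 such integers.

Final answer: 388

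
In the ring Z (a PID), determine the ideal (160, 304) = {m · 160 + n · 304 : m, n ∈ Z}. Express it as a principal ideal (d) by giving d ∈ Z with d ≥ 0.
In the PID Z, (a, b) is generated by gcd(a, b). Compute gcd(304, 160) with the extended Euclidean algorithm, tracking rows (r, s, t) with s·304 + t·160 = r:
  row A: (304, 1, 0)   [1·304 + 0·160 = 304]
  row B: (160, 0, 1)   [0·304 + 1·160 = 160]
  304 = 1·160 + 144   → row C = row A − 1·row B = (144, 1, −1)   [check: 1·304 − 1·160 = 144]
  160 = 1·144 + 16   → row D = row B − 1·row C = (16, −1, 2)   [check: −1·304 + 2·160 = 16]
  144 = 9·16 + 0   → remainder 0, stop. gcd = 16 (last nonzero row D).
So gcd(160, 304) = 16, with Bézout identity −1·304 + 2·160 = 16. Containment (⊇): the Bézout identity exhibits 16 as an element of (160, 304), giving (16) ⊆ (160, 304). Containment (⊆): since 16 | 160 and 16 | 304 (160 = 16·10, 304 = 16·19), every Z-linear combination of 160 and 304 is divisible by 16, so (160, 304) ⊆ (16). Therefore (160, 304) = (16), d = 16.

Final answer: (160, 304) = (16); d = 16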